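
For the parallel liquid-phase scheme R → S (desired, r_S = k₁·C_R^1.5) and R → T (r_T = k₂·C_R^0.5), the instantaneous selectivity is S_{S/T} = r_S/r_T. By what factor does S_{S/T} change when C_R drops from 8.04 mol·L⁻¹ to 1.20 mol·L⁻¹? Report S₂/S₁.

S_{S/T} = (k₁/k₂)·C_R, so S₂/S₁ = (C_{R,2}/C_{R,1}).
= 1.20/8.04 = 0.149.
Selectivity toward S falls as C_R falls — high-concentration operation is favoured.

0.149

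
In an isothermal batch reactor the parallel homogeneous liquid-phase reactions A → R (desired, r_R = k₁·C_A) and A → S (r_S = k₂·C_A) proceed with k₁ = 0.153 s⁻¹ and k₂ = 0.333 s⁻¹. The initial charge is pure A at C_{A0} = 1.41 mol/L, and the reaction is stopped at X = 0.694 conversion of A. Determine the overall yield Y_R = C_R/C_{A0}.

C_A = C_{A0}(1−X) = 0.4315 mol/L.
Both paths are first order in A, so the instantaneous fraction to R is constant: dC_R/d(−C_A) = k₁/(k₁+k₂) = 0.3148.
C_R = 0.3148·(C_{A0}−C_A) = 0.3148×0.9785 = 0.308 mol/L.
Y_R = C_R/C_{A0} = 0.3081/1.41 = 0.218.

0.218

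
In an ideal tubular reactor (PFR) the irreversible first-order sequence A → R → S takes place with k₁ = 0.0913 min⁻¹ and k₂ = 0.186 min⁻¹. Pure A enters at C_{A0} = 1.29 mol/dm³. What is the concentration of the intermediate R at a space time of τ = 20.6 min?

Solving the coupled first-order balances gives C_R(τ) = [k₁/(k₂−k₁)]·C_{A0}·(e^(−k₁τ) − e^(−k₂τ)).
e^(−k₁τ) = e^(−0.0913×20.6) = e^(−1.881) = 0.1525; e^(−k₂τ) = e^(−3.832) = 0.02167.
C_R = 0.0913×1.29/(0.186−0.0913) × (0.1525−0.02167) = 1.244×0.1308 = 0.1627 mol/dm³.

0.163 mol/dm³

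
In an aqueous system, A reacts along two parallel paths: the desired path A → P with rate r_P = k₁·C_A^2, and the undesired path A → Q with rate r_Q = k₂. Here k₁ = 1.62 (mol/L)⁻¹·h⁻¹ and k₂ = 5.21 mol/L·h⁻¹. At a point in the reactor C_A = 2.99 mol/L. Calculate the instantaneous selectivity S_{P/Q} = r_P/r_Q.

S_{P/Q} = r_P/r_Q = (k₁·C_A^2)/(k₂) = (k₁/k₂)·C_A^2.
= (1.62×2.990^2) / (5.21) = 14.48/5.210 = 2.78.
Since the desired path is higher order in A, keeping C_A high (PFR or concentrated feed) favours P.

2.78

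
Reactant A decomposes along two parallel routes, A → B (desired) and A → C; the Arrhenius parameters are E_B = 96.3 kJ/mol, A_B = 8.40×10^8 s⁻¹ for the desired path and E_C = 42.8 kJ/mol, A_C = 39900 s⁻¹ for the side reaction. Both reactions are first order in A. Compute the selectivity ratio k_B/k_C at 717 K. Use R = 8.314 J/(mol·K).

Since both paths have the same order in A, the concentration cancels and S_{B/C} = k_B/k_C = (A_B/A_C)·exp[(E_C−E_B)/(RT)].
(E_C−E_B)/(RT) = (42.8−96.3)×10³/(8.314×717) = -53500/5961 = -8.975.
k_B/k_C = (8.40×10^8/39900)·exp(-8.975) = 21053 × 1.266×10^-4 = 2.66.
Since E_B > E_C, raising the temperature improves selectivity toward B.

2.66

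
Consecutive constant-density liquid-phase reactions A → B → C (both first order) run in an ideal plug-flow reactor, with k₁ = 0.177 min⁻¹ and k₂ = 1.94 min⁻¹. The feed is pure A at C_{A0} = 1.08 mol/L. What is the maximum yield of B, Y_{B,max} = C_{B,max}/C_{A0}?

At the optimum, C_{B,max}/C_{A0} = (k₁/k₂)^[k₂/(k₂−k₁)].
= (0.177/1.94)^(1.94/(1.94−0.177)) = (0.09124)^(1.100) = 0.07174.

0.0717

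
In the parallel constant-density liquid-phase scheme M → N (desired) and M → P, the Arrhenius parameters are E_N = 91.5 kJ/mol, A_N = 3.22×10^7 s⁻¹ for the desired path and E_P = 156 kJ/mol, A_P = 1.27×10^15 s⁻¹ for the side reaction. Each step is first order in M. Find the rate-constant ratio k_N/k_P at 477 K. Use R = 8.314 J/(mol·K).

0.293

Since both paths have the same order in M, the concentration cancels and S_{N/P} = k_N/k_P = (A_N/A_P)·exp[(E_P−E_N)/(RT)].
(E_P−E_N)/(RT) = (156−91.5)×10³/(8.314×477) = 64500/3966 = 16.26.
k_N/k_P = (3.22×10^7/1.27×10^15)·exp(16.26) = 2.535×10^-8 × 1.157×10^7 = 0.293.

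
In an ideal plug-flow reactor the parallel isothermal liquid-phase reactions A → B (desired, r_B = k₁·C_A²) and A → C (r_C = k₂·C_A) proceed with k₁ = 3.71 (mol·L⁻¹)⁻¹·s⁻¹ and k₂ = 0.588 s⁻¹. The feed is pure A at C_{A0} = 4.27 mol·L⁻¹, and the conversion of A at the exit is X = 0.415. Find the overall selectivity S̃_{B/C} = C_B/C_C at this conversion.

C_A = C_{A0}(1−X) = 2.498 mol·L⁻¹.
Along a PFR/batch, dC_C/dC_A = −r_C/(r_B+r_C) = −k₂/(k₂+k₁·C_A).
Integrating from C_{A0} to C_A: C_C = (0.588/3.71)·ln[(0.588+3.71·4.27)/(0.588+3.71·2.50)] = 0.1585·ln(16.43/9.855) = 0.08100 mol·L⁻¹.
Then C_B = (C_{A0}−C_A) − C_C = 1.772 − 0.08100 = 1.691 mol·L⁻¹.
S̃_{B/C} = C_B/C_C = 1.691/0.08100 = 20.9.

20.9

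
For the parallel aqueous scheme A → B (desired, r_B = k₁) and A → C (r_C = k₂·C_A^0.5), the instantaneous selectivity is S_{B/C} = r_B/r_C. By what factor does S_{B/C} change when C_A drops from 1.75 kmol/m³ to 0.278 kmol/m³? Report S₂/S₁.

2.51

S_{B/C} = (k₁/k₂)·C_A^-0.5, so S₂/S₁ = (C_{A,2}/C_{A,1})^-0.5.
= (0.278/1.75)^(-0.5) = (0.1589)^(-0.5) = 2.51.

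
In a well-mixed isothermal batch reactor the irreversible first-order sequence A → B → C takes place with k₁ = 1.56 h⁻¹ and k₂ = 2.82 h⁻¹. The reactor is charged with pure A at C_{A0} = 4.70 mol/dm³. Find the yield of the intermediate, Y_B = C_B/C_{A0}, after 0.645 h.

The intermediate concentration in a first-order A→B→C sequence is C_B = k₁C_{A0}(e^(−k₁t) − e^(−k₂t))/(k₂−k₁).
e^(−k₁t) = e^(−1.56×0.645) = e^(−1.006) = 0.3656; e^(−k₂t) = e^(−1.819) = 0.1622.
C_B = 1.56×4.70/(2.82−1.56) × (0.3656−0.1622) = 5.819×0.2034 = 1.184 mol/dm³.
Y_B = C_B/C_{A0} = 1.184/4.70 = 0.252.

0.252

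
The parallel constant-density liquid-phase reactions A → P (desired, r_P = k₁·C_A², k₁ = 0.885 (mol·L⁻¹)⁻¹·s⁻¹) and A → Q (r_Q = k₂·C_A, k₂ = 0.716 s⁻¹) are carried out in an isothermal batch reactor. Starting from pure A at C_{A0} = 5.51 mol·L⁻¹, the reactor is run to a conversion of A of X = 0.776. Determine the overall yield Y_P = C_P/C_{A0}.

C_A = C_{A0}(1−X) = 1.234 mol·L⁻¹.
Along a PFR/batch, dC_Q/dC_A = −r_Q/(r_P+r_Q) = −k₂/(k₂+k₁·C_A).
Integrating from C_{A0} to C_A: C_Q = (0.716/0.885)·ln[(0.716+0.885·5.51)/(0.716+0.885·1.23)] = 0.8090·ln(5.592/1.808) = 0.9134 mol·L⁻¹.
Then C_P = (C_{A0}−C_A) − C_Q = 4.276 − 0.9134 = 3.362 mol·L⁻¹.
Y_P = C_P/C_{A0} = 3.362/5.51 = 0.610.

0.610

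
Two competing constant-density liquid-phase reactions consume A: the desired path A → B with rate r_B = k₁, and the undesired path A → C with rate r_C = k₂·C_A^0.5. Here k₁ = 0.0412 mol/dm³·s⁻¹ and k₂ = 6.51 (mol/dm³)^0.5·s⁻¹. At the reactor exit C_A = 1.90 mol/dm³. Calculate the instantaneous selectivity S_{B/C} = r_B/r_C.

0.00459

S_{B/C} = r_B/r_C = (k₁)/(k₂·C_A^0.5) = (k₁/k₂)·C_A^-0.5.
= (0.0412) / (6.51×1.900^0.5) = 0.04120/8.973 = 0.00459.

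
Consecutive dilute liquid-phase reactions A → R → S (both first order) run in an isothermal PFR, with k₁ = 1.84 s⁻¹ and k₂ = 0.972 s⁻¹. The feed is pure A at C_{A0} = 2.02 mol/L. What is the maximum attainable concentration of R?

0.989 mol/L

At the optimum, C_{R,max}/C_{A0} = (k₁/k₂)^[k₂/(k₂−k₁)].
= (1.84/0.972)^(0.972/(0.972−1.84)) = (1.893)^(-1.120) = 0.4894.
C_{R,max} = 0.4894×2.02 = 0.989 mol/L.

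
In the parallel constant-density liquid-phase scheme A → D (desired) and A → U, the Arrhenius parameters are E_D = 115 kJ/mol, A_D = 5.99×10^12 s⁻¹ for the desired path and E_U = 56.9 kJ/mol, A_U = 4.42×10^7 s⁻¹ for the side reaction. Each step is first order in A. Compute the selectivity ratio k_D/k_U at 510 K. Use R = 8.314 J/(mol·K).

0.152

With equal orders, S_{D/U} = k_D/k_U = (A_D/A_U)·exp[(E_U−E_D)/(RT)].
(E_U−E_D)/(RT) = (56.9−115)×10³/(8.314×510) = -58100/4240 = -13.70.
k_D/k_U = (5.99×10^12/4.42×10^7)·exp(-13.70) = 1.355×10^5 × 1.120×10^-6 = 0.152.
Since E_D > E_U, raising the temperature improves selectivity toward D.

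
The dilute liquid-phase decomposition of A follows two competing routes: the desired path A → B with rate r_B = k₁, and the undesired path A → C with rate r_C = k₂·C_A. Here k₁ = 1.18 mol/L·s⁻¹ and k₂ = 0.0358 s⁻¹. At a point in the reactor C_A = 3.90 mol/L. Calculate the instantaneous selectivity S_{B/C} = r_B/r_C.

S_{B/C} = r_B/r_C = (k₁)/(k₂·C_A) = (k₁/k₂)·C_A⁻¹.
= (1.18) / (0.0358×3.900) = 1.180/0.1396 = 8.45.

8.45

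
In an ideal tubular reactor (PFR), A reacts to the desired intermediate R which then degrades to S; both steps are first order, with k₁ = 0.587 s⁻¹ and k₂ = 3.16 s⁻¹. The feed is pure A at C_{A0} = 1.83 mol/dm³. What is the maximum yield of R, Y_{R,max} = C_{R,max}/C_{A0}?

Evaluating C_R at τ_opt = ln(k₂/k₁)/(k₂−k₁) gives C_{R,max}/C_{A0} = (k₁/k₂)^[k₂/(k₂−k₁)].
= (0.587/3.16)^(3.16/(3.16−0.587)) = (0.1858)^(1.228) = 0.1265.

0.127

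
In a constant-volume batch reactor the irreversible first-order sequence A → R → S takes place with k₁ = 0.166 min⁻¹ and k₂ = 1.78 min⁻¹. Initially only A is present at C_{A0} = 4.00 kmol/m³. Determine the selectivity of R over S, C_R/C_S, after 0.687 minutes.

1.33

The intermediate concentration in a first-order A→B→C sequence is C_R = k₁C_{A0}(e^(−k₁t) − e^(−k₂t))/(k₂−k₁).
e^(−k₁t) = e^(−0.166×0.687) = e^(−0.1140) = 0.8922; e^(−k₂t) = e^(−1.223) = 0.2944.
C_R = 0.166×4.00/(1.78−0.166) × (0.8922−0.2944) = 0.4114×0.5978 = 0.2459 kmol/m³.
C_A = C_{A0}e^(−k₁t) = 3.569 kmol/m³, so C_S = C_{A0}−C_A−C_R = 0.1852 kmol/m³; C_R/C_S = 1.33.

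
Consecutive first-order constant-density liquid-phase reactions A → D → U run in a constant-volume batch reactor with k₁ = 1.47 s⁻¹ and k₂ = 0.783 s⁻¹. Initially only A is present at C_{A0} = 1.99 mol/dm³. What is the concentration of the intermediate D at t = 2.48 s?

0.500 mol/dm³

The intermediate concentration in a first-order A→B→C sequence is C_D = k₁C_{A0}(e^(−k₁t) − e^(−k₂t))/(k₂−k₁).
e^(−k₁t) = e^(−1.47×2.48) = e^(−3.646) = 0.02611; e^(−k₂t) = e^(−1.942) = 0.1434.
C_D = 1.47×1.99/(0.783−1.47) × (0.02611−0.1434) = (-4.258)×(-0.1173) = 0.4996 mol/dm³.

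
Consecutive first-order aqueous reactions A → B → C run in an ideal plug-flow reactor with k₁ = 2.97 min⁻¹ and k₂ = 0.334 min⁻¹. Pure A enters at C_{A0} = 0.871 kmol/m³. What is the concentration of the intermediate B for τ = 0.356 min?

Solving the coupled first-order balances gives C_B(τ) = [k₁/(k₂−k₁)]·C_{A0}·(e^(−k₁τ) − e^(−k₂τ)).
e^(−k₁τ) = e^(−2.97×0.356) = e^(−1.057) = 0.3474; e^(−k₂τ) = e^(−0.1189) = 0.8879.
C_B = 2.97×0.871/(0.334−2.97) × (0.3474−0.8879) = (-0.9814)×(-0.5405) = 0.5304 kmol/m³.

0.530 kmol/m³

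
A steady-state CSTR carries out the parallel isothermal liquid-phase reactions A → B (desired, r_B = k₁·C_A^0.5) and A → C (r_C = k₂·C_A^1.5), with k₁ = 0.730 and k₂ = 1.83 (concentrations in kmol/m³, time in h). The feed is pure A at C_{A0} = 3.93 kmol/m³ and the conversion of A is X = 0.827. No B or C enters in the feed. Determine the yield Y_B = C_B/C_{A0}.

Exit C_A = C_{A0}(1−X) = 3.93×0.173 = 0.6799 kmol/m³.
In a CSTR the entire volume is at exit conditions, so r_B = 0.730×0.6799^0.5 = 0.6019 and r_C = 1.83×0.6799^1.5 = 1.026.
Fraction of consumed A going to B: r_B/(r_B+r_C) = 0.3698.
C_B = 0.3698·C_{A0}·X = 0.3698×3.93×0.827 = 1.20 kmol/m³; Y_B = C_B/C_{A0} = 0.306.

0.306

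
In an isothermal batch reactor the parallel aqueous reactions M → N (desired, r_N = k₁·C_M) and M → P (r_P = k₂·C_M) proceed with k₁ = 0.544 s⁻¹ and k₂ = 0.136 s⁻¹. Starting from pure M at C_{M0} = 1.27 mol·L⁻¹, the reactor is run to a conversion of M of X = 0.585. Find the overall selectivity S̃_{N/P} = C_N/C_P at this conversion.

4.00

C_M = C_{M0}(1−X) = 0.5271 mol·L⁻¹.
Both paths are first order in M, so the instantaneous fraction to N is constant: dC_N/d(−C_M) = k₁/(k₁+k₂) = 0.8000.
C_N = 0.8000·(C_{M0}−C_M) = 0.8000×0.7429 = 0.594 mol·L⁻¹.
C_P = (C_{M0}−C_M)−C_N = 0.1486 mol·L⁻¹; S̃_{N/P} = 0.5944/0.1486 = 4.00.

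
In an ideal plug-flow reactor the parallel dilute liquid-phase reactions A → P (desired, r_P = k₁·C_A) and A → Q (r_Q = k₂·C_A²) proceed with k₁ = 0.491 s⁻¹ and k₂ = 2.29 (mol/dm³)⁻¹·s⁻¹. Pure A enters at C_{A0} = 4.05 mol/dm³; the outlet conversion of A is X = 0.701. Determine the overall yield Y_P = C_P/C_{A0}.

0.0580

C_A = C_{A0}(1−X) = 1.211 mol/dm³.
Along a PFR/batch, dC_P/dC_A = −r_P/(r_P+r_Q) = −k₁/(k₁+k₂·C_A).
Integrating from C_{A0} to C_A: C_P = (0.491/2.29)·ln[(0.491+2.29·4.05)/(0.491+2.29·1.21)] = 0.2144·ln(9.765/3.264) = 0.2350 mol/dm³.
Y_P = C_P/C_{A0} = 0.2350/4.05 = 0.0580.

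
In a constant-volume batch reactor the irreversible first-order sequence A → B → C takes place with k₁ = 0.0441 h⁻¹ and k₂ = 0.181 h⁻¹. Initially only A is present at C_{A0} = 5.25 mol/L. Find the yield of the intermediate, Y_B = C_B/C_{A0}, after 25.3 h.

Solving the coupled first-order balances gives C_B(t) = [k₁/(k₂−k₁)]·C_{A0}·(e^(−k₁t) − e^(−k₂t)).
e^(−k₁t) = e^(−0.0441×25.3) = e^(−1.116) = 0.3277; e^(−k₂t) = e^(−4.579) = 0.01026.
C_B = 0.0441×5.25/(0.181−0.0441) × (0.3277−0.01026) = 1.691×0.3174 = 0.5368 mol/L.
Y_B = C_B/C_{A0} = 0.5368/5.25 = 0.102.

0.102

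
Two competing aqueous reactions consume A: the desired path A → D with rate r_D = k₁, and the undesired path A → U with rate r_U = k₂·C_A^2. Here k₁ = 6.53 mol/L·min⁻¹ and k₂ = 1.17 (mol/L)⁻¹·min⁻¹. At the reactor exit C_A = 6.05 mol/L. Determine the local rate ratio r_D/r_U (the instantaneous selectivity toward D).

S_{D/U} = r_D/r_U = (k₁)/(k₂·C_A^2) = (k₁/k₂)·C_A^-2.
= (6.53) / (1.17×6.050^2) = 6.530/42.82 = 0.152.
The undesired path is higher order in A, so low C_A (CSTR or dilute feed) favours D.

0.152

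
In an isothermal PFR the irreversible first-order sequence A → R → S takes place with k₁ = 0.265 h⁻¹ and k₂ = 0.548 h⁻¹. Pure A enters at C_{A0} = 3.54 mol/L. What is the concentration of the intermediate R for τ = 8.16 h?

0.343 mol/L

Solving the coupled first-order balances gives C_R(τ) = [k₁/(k₂−k₁)]·C_{A0}·(e^(−k₁τ) − e^(−k₂τ)).
e^(−k₁τ) = e^(−0.265×8.16) = e^(−2.162) = 0.1150; e^(−k₂τ) = e^(−4.472) = 0.01143.
C_R = 0.265×3.54/(0.548−0.265) × (0.1150−0.01143) = 3.315×0.1036 = 0.3435 mol/L.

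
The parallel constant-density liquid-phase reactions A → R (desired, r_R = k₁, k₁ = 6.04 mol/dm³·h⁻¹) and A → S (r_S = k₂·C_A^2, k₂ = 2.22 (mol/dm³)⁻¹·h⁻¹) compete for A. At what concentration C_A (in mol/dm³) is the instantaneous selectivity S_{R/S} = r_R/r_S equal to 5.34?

S_{R/S} = (k₁/k₂)·C_A^-2 ⇒ C_A = (S·k₂/k₁)^(-0.5).
= (5.34×2.22/6.04)^(-0.5) = (1.963)^(-0.5) = 0.714 mol/dm³.

0.714 mol/dm³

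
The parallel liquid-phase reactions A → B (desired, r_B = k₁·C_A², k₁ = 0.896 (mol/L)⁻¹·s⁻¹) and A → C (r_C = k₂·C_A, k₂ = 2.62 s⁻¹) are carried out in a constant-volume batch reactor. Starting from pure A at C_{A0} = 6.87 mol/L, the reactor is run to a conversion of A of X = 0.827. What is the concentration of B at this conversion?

C_A = C_{A0}(1−X) = 1.189 mol/L.
Along a PFR/batch, dC_C/dC_A = −r_C/(r_B+r_C) = −k₂/(k₂+k₁·C_A).
Integrating from C_{A0} to C_A: C_C = (2.62/0.896)·ln[(2.62+0.896·6.87)/(2.62+0.896·1.19)] = 2.924·ln(8.776/3.685) = 2.537 mol/L.
Then C_B = (C_{A0}−C_A) − C_C = 5.681 − 2.537 = 3.144 mol/L.

3.14 mol/L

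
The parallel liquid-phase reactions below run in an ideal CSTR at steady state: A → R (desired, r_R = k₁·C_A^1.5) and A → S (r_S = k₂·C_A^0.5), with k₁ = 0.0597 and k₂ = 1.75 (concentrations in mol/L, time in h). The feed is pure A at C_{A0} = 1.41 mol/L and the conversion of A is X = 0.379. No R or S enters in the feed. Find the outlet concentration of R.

Exit C_A = C_{A0}(1−X) = 1.41×0.621 = 0.8756 mol/L.
Rates in a CSTR are evaluated at the outlet concentration: r_R = 0.0597×0.8756^1.5 = 0.04891, r_S = 1.75×0.8756^0.5 = 1.638.
Fraction of consumed A going to R: r_R/(r_R+r_S) = 0.02900.
C_R = 0.02900·C_{A0}·X = 0.02900×1.41×0.379 = 0.0155 mol/L.

0.0155 mol/L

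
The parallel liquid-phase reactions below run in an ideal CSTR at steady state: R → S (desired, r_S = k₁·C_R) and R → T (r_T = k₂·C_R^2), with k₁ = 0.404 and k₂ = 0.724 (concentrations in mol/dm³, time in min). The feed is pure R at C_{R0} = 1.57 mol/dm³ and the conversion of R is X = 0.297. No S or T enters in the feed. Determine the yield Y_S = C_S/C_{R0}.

0.0997

Exit C_R = C_{R0}(1−X) = 1.57×0.703 = 1.104 mol/dm³.
A CSTR operates uniformly at the exit composition, giving r_S = 0.4459 and r_T = 0.8820 (each k·C_R^n at C_R = 1.104).
Fraction of consumed R going to S: r_S/(r_S+r_T) = 0.3358.
C_S = 0.3358·C_{R0}·X = 0.3358×1.57×0.297 = 0.157 mol/dm³; Y_S = C_S/C_{R0} = 0.0997.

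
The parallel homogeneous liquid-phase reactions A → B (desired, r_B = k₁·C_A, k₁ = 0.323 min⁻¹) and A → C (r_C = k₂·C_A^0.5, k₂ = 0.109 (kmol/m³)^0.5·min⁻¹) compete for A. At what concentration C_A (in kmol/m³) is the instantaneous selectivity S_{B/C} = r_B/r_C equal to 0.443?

0.0223 kmol/m³

S_{B/C} = (k₁/k₂)·C_A^0.5 ⇒ C_A = (S·k₂/k₁)^(2).
= (0.443×0.109/0.323)^(2) = (0.1495)^(2) = 0.0223 kmol/m³.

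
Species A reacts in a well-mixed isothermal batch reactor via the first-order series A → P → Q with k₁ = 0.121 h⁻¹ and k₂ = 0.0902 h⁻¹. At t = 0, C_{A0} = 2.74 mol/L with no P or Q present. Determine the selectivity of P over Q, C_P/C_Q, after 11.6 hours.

For first-order series with pure A initially, C_P(t) = k₁C_{A0}/(k₂−k₁)·(e^(−k₁t) − e^(−k₂t)).
e^(−k₁t) = e^(−0.121×11.6) = e^(−1.404) = 0.2457; e^(−k₂t) = e^(−1.046) = 0.3512.
C_P = 0.121×2.74/(0.0902−0.121) × (0.2457−0.3512) = (-10.76)×(-0.1055) = 1.136 mol/L.
C_A = C_{A0}e^(−k₁t) = 0.6732 mol/L, so C_Q = C_{A0}−C_A−C_P = 0.9309 mol/L; C_P/C_Q = 1.22.

1.22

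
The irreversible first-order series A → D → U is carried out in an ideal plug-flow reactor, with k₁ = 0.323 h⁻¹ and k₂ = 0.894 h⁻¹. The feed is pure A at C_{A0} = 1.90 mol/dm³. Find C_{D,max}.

0.386 mol/dm³

For a first-order series the maximum intermediate yield is C_{D,max}/C_{A0} = (k₁/k₂)^[k₂/(k₂−k₁)].
= (0.323/0.894)^(0.894/(0.894−0.323)) = (0.3613)^(1.566) = 0.2031.
C_{D,max} = 0.2031×1.90 = 0.386 mol/dm³.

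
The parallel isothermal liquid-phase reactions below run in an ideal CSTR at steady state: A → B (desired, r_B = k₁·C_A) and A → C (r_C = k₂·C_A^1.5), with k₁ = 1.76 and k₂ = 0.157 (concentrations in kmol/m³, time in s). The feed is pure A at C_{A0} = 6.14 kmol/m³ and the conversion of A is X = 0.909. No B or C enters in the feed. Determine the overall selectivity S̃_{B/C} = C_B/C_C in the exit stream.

15.0

Exit C_A = C_{A0}(1−X) = 6.14×0.0910 = 0.5587 kmol/m³.
Rates in a CSTR are evaluated at the outlet concentration: r_B = 1.76×0.5587 = 0.9834, r_C = 0.157×0.5587^1.5 = 0.06557.
Overall selectivity = C_B/C_C = r_Bτ/(r_Cτ) = r_B/r_C = 15.0.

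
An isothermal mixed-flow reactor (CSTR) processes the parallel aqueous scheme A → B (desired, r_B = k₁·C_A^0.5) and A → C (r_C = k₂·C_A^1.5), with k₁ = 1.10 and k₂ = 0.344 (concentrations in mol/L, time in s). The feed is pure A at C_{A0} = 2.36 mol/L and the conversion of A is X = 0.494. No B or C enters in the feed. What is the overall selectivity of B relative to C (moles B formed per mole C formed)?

2.68

Exit C_A = C_{A0}(1−X) = 2.36×0.506 = 1.194 mol/L.
In a CSTR the entire volume is at exit conditions, so r_B = 1.10×1.194^0.5 = 1.202 and r_C = 0.344×1.194^1.5 = 0.4489.
Overall selectivity = C_B/C_C = r_Bτ/(r_Cτ) = r_B/r_C = 2.68.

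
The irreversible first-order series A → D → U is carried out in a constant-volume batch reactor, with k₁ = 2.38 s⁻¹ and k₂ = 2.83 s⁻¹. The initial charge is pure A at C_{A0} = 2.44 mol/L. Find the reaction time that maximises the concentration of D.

Setting dC_D/dt = 0 gives t_opt = ln(k₂/k₁)/(k₂−k₁).
= ln(2.83/2.38)/(2.83−2.38) = ln(1.189)/0.4500 = 0.1732/0.4500 = 0.385 s.

0.385 s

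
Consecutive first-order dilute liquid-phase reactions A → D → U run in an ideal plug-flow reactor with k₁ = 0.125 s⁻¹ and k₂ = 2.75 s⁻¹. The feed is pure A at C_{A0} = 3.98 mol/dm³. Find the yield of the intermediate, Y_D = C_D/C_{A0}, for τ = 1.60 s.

The intermediate concentration in a first-order A→B→C sequence is C_D = k₁C_{A0}(e^(−k₁τ) − e^(−k₂τ))/(k₂−k₁).
e^(−k₁τ) = e^(−0.125×1.60) = e^(−0.2000) = 0.8187; e^(−k₂τ) = e^(−4.400) = 0.01228.
C_D = 0.125×3.98/(2.75−0.125) × (0.8187−0.01228) = 0.1895×0.8065 = 0.1528 mol/dm³.
Y_D = C_D/C_{A0} = 0.1528/3.98 = 0.0384.

0.0384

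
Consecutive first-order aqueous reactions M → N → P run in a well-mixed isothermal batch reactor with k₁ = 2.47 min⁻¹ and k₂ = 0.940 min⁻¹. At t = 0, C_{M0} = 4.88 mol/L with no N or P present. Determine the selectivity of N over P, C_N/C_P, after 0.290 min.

6.21

Solving the coupled first-order balances gives C_N(t) = [k₁/(k₂−k₁)]·C_{M0}·(e^(−k₁t) − e^(−k₂t)).
e^(−k₁t) = e^(−2.47×0.290) = e^(−0.7163) = 0.4886; e^(−k₂t) = e^(−0.2726) = 0.7614.
C_N = 2.47×4.88/(0.940−2.47) × (0.4886−0.7614) = (-7.878)×(-0.2728) = 2.149 mol/L.
C_M = C_{M0}e^(−k₁t) = 2.384 mol/L, so C_P = C_{M0}−C_M−C_N = 0.3464 mol/L; C_N/C_P = 6.21.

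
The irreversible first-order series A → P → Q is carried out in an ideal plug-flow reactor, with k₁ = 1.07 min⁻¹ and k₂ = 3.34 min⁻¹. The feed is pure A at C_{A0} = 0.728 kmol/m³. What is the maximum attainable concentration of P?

0.136 kmol/m³

At the optimum, C_{P,max}/C_{A0} = (k₁/k₂)^[k₂/(k₂−k₁)].
= (1.07/3.34)^(3.34/(3.34−1.07)) = (0.3204)^(1.471) = 0.1873.
C_{P,max} = 0.1873×0.728 = 0.136 kmol/m³.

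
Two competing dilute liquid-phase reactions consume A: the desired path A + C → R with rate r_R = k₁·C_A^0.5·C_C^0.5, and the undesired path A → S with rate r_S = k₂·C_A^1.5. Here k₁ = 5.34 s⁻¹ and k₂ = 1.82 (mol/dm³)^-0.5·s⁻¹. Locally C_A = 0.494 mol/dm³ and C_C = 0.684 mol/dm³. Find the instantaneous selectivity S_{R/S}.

S_{R/S} = r_R/r_S = (k₁·C_A^0.5·C_C^0.5)/(k₂·C_A^1.5) = (k₁/k₂)·C_A⁻¹·C_C^0.5.
= (5.34×0.4940^0.5×0.6840^0.5) / (1.82×0.4940^1.5) = 3.104/0.6319 = 4.91.

4.91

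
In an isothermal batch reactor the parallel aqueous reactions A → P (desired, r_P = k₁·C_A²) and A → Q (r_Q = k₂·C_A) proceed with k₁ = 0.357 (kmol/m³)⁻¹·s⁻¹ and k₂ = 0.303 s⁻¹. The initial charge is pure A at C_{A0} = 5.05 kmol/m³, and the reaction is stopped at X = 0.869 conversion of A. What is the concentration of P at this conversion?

3.23 kmol/m³

C_A = C_{A0}(1−X) = 0.6615 kmol/m³.
Along a PFR/batch, dC_Q/dC_A = −r_Q/(r_P+r_Q) = −k₂/(k₂+k₁·C_A).
Integrating from C_{A0} to C_A: C_Q = (0.303/0.357)·ln[(0.303+0.357·5.05)/(0.303+0.357·0.662)] = 0.8487·ln(2.106/0.5392) = 1.156 kmol/m³.
Then C_P = (C_{A0}−C_A) − C_Q = 4.388 − 1.156 = 3.232 kmol/m³.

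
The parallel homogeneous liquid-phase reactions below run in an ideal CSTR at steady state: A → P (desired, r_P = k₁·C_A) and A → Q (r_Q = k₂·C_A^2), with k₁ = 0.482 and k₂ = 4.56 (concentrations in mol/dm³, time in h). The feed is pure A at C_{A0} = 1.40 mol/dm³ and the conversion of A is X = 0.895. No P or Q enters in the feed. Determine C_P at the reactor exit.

Exit C_A = C_{A0}(1−X) = 1.40×0.105 = 0.1470 mol/dm³.
Rates in a CSTR are evaluated at the outlet concentration: r_P = 0.482×0.1470 = 0.07085, r_Q = 4.56×0.1470^2 = 0.09854.
Fraction of consumed A going to P: r_P/(r_P+r_Q) = 0.4183.
C_P = 0.4183·C_{A0}·X = 0.4183×1.40×0.895 = 0.524 mol/dm³.

0.524 mol/dm³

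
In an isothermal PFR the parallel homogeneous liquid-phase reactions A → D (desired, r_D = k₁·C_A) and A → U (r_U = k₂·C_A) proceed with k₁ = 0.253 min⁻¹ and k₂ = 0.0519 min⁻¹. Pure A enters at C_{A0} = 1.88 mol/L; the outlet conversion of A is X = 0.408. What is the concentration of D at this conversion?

C_A = C_{A0}(1−X) = 1.113 mol/L.
Both paths are first order in A, so the instantaneous fraction to D is constant: dC_D/d(−C_A) = k₁/(k₁+k₂) = 0.8298.
C_D = 0.8298·(C_{A0}−C_A) = 0.8298×0.7670 = 0.636 mol/L.

0.636 mol/L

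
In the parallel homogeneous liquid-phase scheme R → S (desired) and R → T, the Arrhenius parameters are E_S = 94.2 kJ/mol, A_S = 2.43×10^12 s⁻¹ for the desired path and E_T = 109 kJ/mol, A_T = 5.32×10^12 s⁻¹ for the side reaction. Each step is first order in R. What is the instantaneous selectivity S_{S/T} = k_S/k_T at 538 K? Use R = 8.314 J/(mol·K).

12.5

Since both paths have the same order in R, the concentration cancels and S_{S/T} = k_S/k_T = (A_S/A_T)·exp[(E_T−E_S)/(RT)].
(E_T−E_S)/(RT) = (109−94.2)×10³/(8.314×538) = 14800/4473 = 3.309.
k_S/k_T = (2.43×10^12/5.32×10^12)·exp(3.309) = 0.4568 × 27.35 = 12.5.
Since E_S < E_T, lowering the temperature improves selectivity toward S.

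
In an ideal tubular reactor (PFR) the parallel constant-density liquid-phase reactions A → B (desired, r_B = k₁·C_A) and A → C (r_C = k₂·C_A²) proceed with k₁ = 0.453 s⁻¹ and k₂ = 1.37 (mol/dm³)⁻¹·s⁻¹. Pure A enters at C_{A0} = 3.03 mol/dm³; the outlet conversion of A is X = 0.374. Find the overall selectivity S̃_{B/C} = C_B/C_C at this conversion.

C_A = C_{A0}(1−X) = 1.897 mol/dm³.
Along a PFR/batch, dC_B/dC_A = −r_B/(r_B+r_C) = −k₁/(k₁+k₂·C_A).
Integrating from C_{A0} to C_A: C_B = (0.453/1.37)·ln[(0.453+1.37·3.03)/(0.453+1.37·1.90)] = 0.3307·ln(4.604/3.052) = 0.1360 mol/dm³.
C_C = (C_{A0}−C_A)−C_B = 0.9972 mol/dm³; S̃_{B/C} = 0.1360/0.9972 = 0.136.

0.136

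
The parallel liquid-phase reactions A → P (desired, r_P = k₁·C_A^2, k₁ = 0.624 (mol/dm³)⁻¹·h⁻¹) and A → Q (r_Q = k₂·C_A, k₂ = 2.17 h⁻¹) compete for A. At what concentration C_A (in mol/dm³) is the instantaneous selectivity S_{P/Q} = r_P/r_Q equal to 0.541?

S_{P/Q} = (k₁/k₂)·C_A ⇒ C_A = S·k₂/k₁.
= 0.541×2.17/0.624 = 1.88 mol/dm³.

1.88 mol/dm³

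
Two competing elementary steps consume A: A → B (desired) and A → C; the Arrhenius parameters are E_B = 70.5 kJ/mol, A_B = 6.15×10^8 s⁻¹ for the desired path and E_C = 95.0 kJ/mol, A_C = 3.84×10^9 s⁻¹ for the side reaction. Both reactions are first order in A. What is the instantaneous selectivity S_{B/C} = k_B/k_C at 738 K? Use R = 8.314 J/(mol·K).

k_B/k_C = (A_B/A_C)·exp[−(E_B−E_C)/(RT)] = (A_B/A_C)·exp[(E_C−E_B)/(RT)].
(E_C−E_B)/(RT) = (95.0−70.5)×10³/(8.314×738) = 24500/6136 = 3.993.
k_B/k_C = (6.15×10^8/3.84×10^9)·exp(3.993) = 0.1602 × 54.22 = 8.68.
Since E_B < E_C, lowering the temperature improves selectivity toward B.

8.68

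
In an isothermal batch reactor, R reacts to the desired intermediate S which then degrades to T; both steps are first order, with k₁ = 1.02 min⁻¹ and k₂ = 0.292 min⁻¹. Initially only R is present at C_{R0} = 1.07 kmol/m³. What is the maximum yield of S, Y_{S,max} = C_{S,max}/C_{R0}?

For a first-order series the maximum intermediate yield is C_{S,max}/C_{R0} = (k₁/k₂)^[k₂/(k₂−k₁)].
= (1.02/0.292)^(0.292/(0.292−1.02)) = (3.493)^(-0.4011) = 0.6055.

0.606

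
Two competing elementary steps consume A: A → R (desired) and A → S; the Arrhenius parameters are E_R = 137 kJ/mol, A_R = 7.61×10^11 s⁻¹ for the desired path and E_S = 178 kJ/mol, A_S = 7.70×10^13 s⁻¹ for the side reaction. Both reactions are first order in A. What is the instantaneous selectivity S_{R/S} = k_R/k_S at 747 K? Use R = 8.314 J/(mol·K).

7.28

Since both paths have the same order in A, the concentration cancels and S_{R/S} = k_R/k_S = (A_R/A_S)·exp[(E_S−E_R)/(RT)].
(E_S−E_R)/(RT) = (178−137)×10³/(8.314×747) = 41000/6211 = 6.602.
k_R/k_S = (7.61×10^11/7.70×10^13)·exp(6.602) = 0.009883 × 736.3 = 7.28.
Since E_R < E_S, lowering the temperature improves selectivity toward R.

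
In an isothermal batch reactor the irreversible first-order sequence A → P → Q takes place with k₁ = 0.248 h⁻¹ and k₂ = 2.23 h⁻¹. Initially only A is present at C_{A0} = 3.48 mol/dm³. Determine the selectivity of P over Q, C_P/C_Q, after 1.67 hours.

Solving the coupled first-order balances gives C_P(t) = [k₁/(k₂−k₁)]·C_{A0}·(e^(−k₁t) − e^(−k₂t)).
e^(−k₁t) = e^(−0.248×1.67) = e^(−0.4142) = 0.6609; e^(−k₂t) = e^(−3.724) = 0.02413.
C_P = 0.248×3.48/(2.23−0.248) × (0.6609−0.02413) = 0.4354×0.6368 = 0.2773 mol/dm³.
C_A = C_{A0}e^(−k₁t) = 2.300 mol/dm³, so C_Q = C_{A0}−C_A−C_P = 0.9028 mol/dm³; C_P/C_Q = 0.307.

0.307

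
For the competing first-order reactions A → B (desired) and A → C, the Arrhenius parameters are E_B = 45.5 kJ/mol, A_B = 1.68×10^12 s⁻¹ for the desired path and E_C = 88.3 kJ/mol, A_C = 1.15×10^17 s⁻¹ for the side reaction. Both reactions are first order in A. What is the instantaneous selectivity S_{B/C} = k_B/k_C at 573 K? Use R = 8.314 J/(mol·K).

k_B/k_C = (A_B/A_C)·exp[−(E_B−E_C)/(RT)] = (A_B/A_C)·exp[(E_C−E_B)/(RT)].
(E_C−E_B)/(RT) = (88.3−45.5)×10³/(8.314×573) = 42800/4764 = 8.984.
k_B/k_C = (1.68×10^12/1.15×10^17)·exp(8.984) = 1.461×10^-5 × 7976 = 0.117.

0.117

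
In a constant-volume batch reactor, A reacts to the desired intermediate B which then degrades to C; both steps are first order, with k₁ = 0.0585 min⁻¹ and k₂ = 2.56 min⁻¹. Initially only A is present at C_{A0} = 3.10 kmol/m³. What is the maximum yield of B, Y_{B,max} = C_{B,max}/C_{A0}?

Evaluating C_B at t_opt = ln(k₂/k₁)/(k₂−k₁) gives C_{B,max}/C_{A0} = (k₁/k₂)^[k₂/(k₂−k₁)].
= (0.0585/2.56)^(2.56/(2.56−0.0585)) = (0.02285)^(1.023) = 0.02092.

0.0209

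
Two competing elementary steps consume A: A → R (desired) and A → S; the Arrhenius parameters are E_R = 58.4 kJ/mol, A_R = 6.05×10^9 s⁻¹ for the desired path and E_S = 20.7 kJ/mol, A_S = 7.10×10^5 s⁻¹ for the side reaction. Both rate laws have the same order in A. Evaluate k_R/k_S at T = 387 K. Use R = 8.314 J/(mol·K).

k_R/k_S = (A_R/A_S)·exp[−(E_R−E_S)/(RT)] = (A_R/A_S)·exp[(E_S−E_R)/(RT)].
(E_S−E_R)/(RT) = (20.7−58.4)×10³/(8.314×387) = -37700/3218 = -11.72.
k_R/k_S = (6.05×10^9/7.10×10^5)·exp(-11.72) = 8521 × 8.153×10^-6 = 0.0695.
Since E_R > E_S, raising the temperature improves selectivity toward R.

0.0695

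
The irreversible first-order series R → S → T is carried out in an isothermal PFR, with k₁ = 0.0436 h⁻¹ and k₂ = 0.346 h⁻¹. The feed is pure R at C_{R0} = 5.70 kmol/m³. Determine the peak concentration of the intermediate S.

At the optimum, C_{S,max}/C_{R0} = (k₁/k₂)^[k₂/(k₂−k₁)].
= (0.0436/0.346)^(0.346/(0.346−0.0436)) = (0.1260)^(1.144) = 0.09348.
C_{S,max} = 0.09348×5.70 = 0.533 kmol/m³.

0.533 kmol/m³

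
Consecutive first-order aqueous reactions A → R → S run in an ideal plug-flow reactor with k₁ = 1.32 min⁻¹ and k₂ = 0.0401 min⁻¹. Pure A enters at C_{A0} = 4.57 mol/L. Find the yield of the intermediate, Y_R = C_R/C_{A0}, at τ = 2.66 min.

For first-order series with pure A initially, C_R(τ) = k₁C_{A0}/(k₂−k₁)·(e^(−k₁τ) − e^(−k₂τ)).
e^(−k₁τ) = e^(−1.32×2.66) = e^(−3.511) = 0.02986; e^(−k₂τ) = e^(−0.1067) = 0.8988.
C_R = 1.32×4.57/(0.0401−1.32) × (0.02986−0.8988) = (-4.713)×(-0.8690) = 4.096 mol/L.
Y_R = C_R/C_{A0} = 4.096/4.57 = 0.896.

0.896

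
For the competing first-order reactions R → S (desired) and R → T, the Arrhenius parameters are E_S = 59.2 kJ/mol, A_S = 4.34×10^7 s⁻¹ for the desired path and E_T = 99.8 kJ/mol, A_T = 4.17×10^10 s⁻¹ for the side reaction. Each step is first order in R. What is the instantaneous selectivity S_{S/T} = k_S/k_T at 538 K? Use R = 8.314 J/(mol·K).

Since both paths have the same order in R, the concentration cancels and S_{S/T} = k_S/k_T = (A_S/A_T)·exp[(E_T−E_S)/(RT)].
(E_T−E_S)/(RT) = (99.8−59.2)×10³/(8.314×538) = 40600/4473 = 9.077.
k_S/k_T = (4.34×10^7/4.17×10^10)·exp(9.077) = 0.001041 × 8750 = 9.11.
Since E_S < E_T, lowering the temperature improves selectivity toward S.

9.11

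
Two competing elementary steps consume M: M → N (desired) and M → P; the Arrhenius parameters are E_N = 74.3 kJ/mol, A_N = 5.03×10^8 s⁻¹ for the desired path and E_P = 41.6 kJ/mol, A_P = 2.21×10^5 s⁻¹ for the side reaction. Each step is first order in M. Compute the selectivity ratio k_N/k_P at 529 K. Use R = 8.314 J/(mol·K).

Since both paths have the same order in M, the concentration cancels and S_{N/P} = k_N/k_P = (A_N/A_P)·exp[(E_P−E_N)/(RT)].
(E_P−E_N)/(RT) = (41.6−74.3)×10³/(8.314×529) = -32700/4398 = -7.435.
k_N/k_P = (5.03×10^8/2.21×10^5)·exp(-7.435) = 2276 × 5.902×10^-4 = 1.34.

1.34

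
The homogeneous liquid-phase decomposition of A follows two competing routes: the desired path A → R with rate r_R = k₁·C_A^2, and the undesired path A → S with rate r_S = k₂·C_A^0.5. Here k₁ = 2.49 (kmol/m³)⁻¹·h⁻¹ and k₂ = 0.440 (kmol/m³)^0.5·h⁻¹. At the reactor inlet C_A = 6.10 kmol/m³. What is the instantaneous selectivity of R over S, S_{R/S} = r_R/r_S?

S_{R/S} = r_R/r_S = (k₁·C_A^2)/(k₂·C_A^0.5) = (k₁/k₂)·C_A^1.5.
= (2.49×6.100^2) / (0.440×6.100^0.5) = 92.65/1.087 = 85.3.
Since the desired path is higher order in A, keeping C_A high (PFR or concentrated feed) favours R.

85.3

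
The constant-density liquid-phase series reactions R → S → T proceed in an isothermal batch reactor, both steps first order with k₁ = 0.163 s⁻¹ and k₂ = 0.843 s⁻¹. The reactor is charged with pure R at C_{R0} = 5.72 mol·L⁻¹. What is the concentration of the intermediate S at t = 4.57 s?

The intermediate concentration in a first-order A→B→C sequence is C_S = k₁C_{R0}(e^(−k₁t) − e^(−k₂t))/(k₂−k₁).
e^(−k₁t) = e^(−0.163×4.57) = e^(−0.7449) = 0.4748; e^(−k₂t) = e^(−3.853) = 0.02123.
C_S = 0.163×5.72/(0.843−0.163) × (0.4748−0.02123) = 1.371×0.4536 = 0.6219 mol·L⁻¹.

0.622 mol·L⁻¹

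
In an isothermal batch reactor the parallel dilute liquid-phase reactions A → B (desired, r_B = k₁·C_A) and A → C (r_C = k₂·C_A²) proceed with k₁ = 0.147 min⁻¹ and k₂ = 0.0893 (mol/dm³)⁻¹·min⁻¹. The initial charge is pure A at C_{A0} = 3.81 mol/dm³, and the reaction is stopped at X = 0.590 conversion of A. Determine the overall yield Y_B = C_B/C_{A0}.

0.229

C_A = C_{A0}(1−X) = 1.562 mol/dm³.
Along a PFR/batch, dC_B/dC_A = −r_B/(r_B+r_C) = −k₁/(k₁+k₂·C_A).
Integrating from C_{A0} to C_A: C_B = (0.147/0.0893)·ln[(0.147+0.0893·3.81)/(0.147+0.0893·1.56)] = 1.646·ln(0.4872/0.2865) = 0.8741 mol/dm³.
Y_B = C_B/C_{A0} = 0.8741/3.81 = 0.229.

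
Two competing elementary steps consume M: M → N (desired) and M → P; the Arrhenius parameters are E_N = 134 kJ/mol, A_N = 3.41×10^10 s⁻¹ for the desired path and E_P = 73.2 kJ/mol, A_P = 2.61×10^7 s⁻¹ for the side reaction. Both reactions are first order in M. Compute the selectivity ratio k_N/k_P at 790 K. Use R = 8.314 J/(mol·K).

0.125

k_N/k_P = (A_N/A_P)·exp[−(E_N−E_P)/(RT)] = (A_N/A_P)·exp[(E_P−E_N)/(RT)].
(E_P−E_N)/(RT) = (73.2−134)×10³/(8.314×790) = -60800/6568 = -9.257.
k_N/k_P = (3.41×10^10/2.61×10^7)·exp(-9.257) = 1307 × 9.545×10^-5 = 0.125.
Since E_N > E_P, raising the temperature improves selectivity toward N.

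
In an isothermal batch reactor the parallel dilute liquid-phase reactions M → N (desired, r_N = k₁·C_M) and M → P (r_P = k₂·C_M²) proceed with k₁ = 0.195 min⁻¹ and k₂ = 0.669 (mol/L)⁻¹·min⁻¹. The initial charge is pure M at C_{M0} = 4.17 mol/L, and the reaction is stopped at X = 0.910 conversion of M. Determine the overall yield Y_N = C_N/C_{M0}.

0.133

C_M = C_{M0}(1−X) = 0.3753 mol/L.
Along a PFR/batch, dC_N/dC_M = −r_N/(r_N+r_P) = −k₁/(k₁+k₂·C_M).
Integrating from C_{M0} to C_M: C_N = (0.195/0.669)·ln[(0.195+0.669·4.17)/(0.195+0.669·0.375)] = 0.2915·ln(2.985/0.4461) = 0.5540 mol/L.
Y_N = C_N/C_{M0} = 0.5540/4.17 = 0.133.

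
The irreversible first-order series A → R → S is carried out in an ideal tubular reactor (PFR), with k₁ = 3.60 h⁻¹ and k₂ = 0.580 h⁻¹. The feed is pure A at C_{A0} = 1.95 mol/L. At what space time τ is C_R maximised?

0.605 h

The intermediate peaks when r₁ = r₂, i.e. k₁e^(−k₁τ) = k₂e^(−k₂τ), giving τ_opt = ln(k₂/k₁)/(k₂−k₁).
= ln(0.580/3.60)/(0.580−3.60) = ln(0.1611)/-3.020 = -1.826/-3.020 = 0.605 h.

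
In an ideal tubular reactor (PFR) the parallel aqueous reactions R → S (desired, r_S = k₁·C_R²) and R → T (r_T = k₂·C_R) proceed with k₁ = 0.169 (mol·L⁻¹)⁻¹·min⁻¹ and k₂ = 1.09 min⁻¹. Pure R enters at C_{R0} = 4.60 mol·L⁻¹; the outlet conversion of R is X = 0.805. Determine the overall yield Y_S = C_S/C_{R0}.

C_R = C_{R0}(1−X) = 0.8970 mol·L⁻¹.
Along a PFR/batch, dC_T/dC_R = −r_T/(r_S+r_T) = −k₂/(k₂+k₁·C_R).
Integrating from C_{R0} to C_R: C_T = (1.09/0.169)·ln[(1.09+0.169·4.60)/(1.09+0.169·0.897)] = 6.450·ln(1.867/1.242) = 2.632 mol·L⁻¹.
Then C_S = (C_{R0}−C_R) − C_T = 3.703 − 2.632 = 1.071 mol·L⁻¹.
Y_S = C_S/C_{R0} = 1.071/4.60 = 0.233.

0.233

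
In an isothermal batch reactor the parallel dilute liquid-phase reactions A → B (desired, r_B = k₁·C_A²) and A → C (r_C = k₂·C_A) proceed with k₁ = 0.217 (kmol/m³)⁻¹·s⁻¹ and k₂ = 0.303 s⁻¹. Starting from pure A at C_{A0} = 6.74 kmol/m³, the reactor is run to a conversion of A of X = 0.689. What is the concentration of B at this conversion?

3.46 kmol/m³

C_A = C_{A0}(1−X) = 2.096 kmol/m³.
Along a PFR/batch, dC_C/dC_A = −r_C/(r_B+r_C) = −k₂/(k₂+k₁·C_A).
Integrating from C_{A0} to C_A: C_C = (0.303/0.217)·ln[(0.303+0.217·6.74)/(0.303+0.217·2.10)] = 1.396·ln(1.766/0.7579) = 1.181 kmol/m³.
Then C_B = (C_{A0}−C_A) − C_C = 4.644 − 1.181 = 3.463 kmol/m³.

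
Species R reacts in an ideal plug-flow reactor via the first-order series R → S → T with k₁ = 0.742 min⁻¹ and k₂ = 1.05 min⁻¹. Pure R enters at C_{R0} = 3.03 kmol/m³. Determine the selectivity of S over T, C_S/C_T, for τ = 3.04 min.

The intermediate concentration in a first-order A→B→C sequence is C_S = k₁C_{R0}(e^(−k₁τ) − e^(−k₂τ))/(k₂−k₁).
e^(−k₁τ) = e^(−0.742×3.04) = e^(−2.256) = 0.1048; e^(−k₂τ) = e^(−3.192) = 0.04109.
C_S = 0.742×3.03/(1.05−0.742) × (0.1048−0.04109) = 7.300×0.06371 = 0.4651 kmol/m³.
C_R = C_{R0}e^(−k₁τ) = 0.3176 kmol/m³, so C_T = C_{R0}−C_R−C_S = 2.247 kmol/m³; C_S/C_T = 0.207.

0.207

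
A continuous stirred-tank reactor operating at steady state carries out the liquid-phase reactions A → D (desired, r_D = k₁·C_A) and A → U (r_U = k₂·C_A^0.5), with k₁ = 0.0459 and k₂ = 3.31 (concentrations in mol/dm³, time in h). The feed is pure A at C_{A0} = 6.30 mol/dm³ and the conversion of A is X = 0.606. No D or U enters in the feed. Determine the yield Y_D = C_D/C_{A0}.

Exit C_A = C_{A0}(1−X) = 6.30×0.394 = 2.482 mol/dm³.
In a CSTR the entire volume is at exit conditions, so r_D = 0.0459×2.482 = 0.1139 and r_U = 3.31×2.482^0.5 = 5.215.
Fraction of consumed A going to D: r_D/(r_D+r_U) = 0.02138.
C_D = 0.02138·C_{A0}·X = 0.02138×6.30×0.606 = 0.0816 mol/dm³; Y_D = C_D/C_{A0} = 0.0130.

0.0130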